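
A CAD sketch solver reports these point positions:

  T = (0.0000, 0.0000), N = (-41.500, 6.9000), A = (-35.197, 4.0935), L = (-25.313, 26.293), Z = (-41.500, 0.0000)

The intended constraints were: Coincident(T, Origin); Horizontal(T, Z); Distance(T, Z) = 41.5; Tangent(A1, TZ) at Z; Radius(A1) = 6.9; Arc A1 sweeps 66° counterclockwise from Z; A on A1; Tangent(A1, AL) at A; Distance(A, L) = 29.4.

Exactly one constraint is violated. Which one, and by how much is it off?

Distance(A, L) = 29.4 — off by 5.10.

T = (0.00, 0.00) ✓; T.y = 0.00, Z.y = 0.00 ✓; |TZ| = 41.50 ✓; ∠(NZ, ZT) = 90.00° ✓; |NZ| = 6.900 ✓; bearing(N→A) − bearing(N→Z) = 66.00° ✓; |NA| = 6.900 ✓; ∠(NA, AL) = 90.00° ✓; |AL| = 24.30 ✗.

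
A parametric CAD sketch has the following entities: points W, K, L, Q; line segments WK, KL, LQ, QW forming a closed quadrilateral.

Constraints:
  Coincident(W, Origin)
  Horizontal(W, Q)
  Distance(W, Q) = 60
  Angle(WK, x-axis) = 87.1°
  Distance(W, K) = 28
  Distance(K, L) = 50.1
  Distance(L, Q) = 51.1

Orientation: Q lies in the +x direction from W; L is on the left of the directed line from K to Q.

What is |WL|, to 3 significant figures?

68.0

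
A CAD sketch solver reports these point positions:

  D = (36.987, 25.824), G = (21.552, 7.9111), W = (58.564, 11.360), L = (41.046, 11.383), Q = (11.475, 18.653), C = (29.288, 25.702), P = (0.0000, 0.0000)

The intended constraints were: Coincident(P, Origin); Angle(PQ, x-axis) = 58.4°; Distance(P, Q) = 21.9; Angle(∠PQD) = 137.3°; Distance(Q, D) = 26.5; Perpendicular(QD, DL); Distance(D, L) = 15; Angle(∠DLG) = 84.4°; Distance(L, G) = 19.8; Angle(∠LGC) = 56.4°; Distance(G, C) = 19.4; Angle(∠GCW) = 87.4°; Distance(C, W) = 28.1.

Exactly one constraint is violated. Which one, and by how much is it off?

Distance(C, W) = 28.1 — off by 4.50.

P = (0.00, 0.00) ✓; PQ at 58.40° ✓; |PQ| = 21.90 ✓; ∠PQD = 137.3° ✓; |QD| = 26.50 ✓; ∠(QD, DL) = 90.00° ✓; |DL| = 15.00 ✓; ∠DLG = 84.40° ✓; |LG| = 19.80 ✓; ∠LGC = 56.40° ✓; |GC| = 19.40 ✓; ∠GCW = 87.40° ✓; |CW| = 32.60 ✗.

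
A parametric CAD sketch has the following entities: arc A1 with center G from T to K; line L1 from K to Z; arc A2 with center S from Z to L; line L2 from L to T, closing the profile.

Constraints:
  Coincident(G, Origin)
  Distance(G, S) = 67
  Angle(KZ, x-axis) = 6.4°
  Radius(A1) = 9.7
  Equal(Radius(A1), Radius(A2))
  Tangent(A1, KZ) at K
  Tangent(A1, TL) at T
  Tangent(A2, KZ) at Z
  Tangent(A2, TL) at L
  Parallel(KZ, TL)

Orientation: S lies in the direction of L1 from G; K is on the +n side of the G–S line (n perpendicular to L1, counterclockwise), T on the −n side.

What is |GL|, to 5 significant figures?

67.699

The slot axis is L1's direction at 6.4°, so u = (cos 6.4°, sin 6.4°) = (0.99377, 0.11147) and n = (−sin 6.4°, cos 6.4°) = (-0.11147, 0.99377). G is at the origin and S lies 67.0 along u from G, so S = 67.0·u = (66.582, 7.4684). Tangency of A1 to both parallel lines with radius 9.7 puts K and T at G ± 9.7·n: K = (-1.0812, 9.6395), T = (1.0812, -9.6395). Equal radii place Z and L the same way about S: Z = S + 9.7·n = (65.501, 17.108), L = S − 9.7·n = (67.664, -2.1711). Then |GL| = |L − G| = 67.699.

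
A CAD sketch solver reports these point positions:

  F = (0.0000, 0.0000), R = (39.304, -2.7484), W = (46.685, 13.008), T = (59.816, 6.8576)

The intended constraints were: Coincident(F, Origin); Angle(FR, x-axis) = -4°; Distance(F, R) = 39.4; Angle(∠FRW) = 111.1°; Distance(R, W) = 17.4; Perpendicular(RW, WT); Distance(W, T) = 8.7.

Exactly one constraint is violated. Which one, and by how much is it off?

Distance(W, T) = 8.7 — off by 5.80.

F = (0.00, 0.00) ✓; FR at -4.000° ✓; |FR| = 39.40 ✓; ∠FRW = 111.1° ✓; |RW| = 17.40 ✓; ∠(RW, WT) = 90.00° ✓; |WT| = 14.50 ✗.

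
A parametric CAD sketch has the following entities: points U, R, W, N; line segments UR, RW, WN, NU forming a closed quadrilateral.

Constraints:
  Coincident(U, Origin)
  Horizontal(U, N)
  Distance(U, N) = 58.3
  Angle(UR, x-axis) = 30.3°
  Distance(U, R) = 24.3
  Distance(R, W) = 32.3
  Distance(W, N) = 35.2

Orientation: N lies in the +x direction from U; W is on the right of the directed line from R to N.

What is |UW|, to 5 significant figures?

34.498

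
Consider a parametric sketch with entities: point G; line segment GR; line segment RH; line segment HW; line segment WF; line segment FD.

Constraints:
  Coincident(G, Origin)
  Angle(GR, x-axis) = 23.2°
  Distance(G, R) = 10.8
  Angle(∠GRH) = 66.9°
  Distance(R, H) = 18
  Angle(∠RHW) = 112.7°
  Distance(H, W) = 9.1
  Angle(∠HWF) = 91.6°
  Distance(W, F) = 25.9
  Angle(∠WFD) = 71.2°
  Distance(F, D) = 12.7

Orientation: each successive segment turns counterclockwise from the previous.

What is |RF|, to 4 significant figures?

19.17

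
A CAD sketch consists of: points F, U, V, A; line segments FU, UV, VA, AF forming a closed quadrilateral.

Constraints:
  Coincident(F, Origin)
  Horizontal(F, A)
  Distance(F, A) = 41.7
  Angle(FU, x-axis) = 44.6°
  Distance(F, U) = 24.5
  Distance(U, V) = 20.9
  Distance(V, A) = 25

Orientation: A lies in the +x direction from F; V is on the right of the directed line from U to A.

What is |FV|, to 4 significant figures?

17.37

Checks: |UV| = 20.90 ✓; |VA| = 25.00 ✓.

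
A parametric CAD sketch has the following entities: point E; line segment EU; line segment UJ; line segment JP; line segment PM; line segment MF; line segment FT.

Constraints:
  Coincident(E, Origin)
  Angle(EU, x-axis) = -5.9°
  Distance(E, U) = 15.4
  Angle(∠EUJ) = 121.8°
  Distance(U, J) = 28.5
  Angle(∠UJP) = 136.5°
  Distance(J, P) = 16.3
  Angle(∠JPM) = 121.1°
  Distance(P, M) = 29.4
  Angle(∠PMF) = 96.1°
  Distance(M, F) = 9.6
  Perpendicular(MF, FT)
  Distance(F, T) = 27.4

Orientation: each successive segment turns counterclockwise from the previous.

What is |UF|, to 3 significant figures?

45.9

E is at the origin; EU runs at -5.9° with length 15.4, so U = (15.3, -1.58). ∠EUJ = 121.8° gives UJ at 52.3° from the x-axis; with |UJ| = 28.5, J = (32.7, 21.0). ∠UJP = 136.5° gives JP at 95.8° from the x-axis; with |JP| = 16.3, P = (31.1, 37.2). ∠JPM = 121.1° gives PM at 155° from the x-axis; with |PM| = 29.4, M = (4.52, 49.7). ∠PMF = 96.1° gives MF at -121° from the x-axis; with |MF| = 9.6, F = (-0.482, 41.6). Then |UF| = |F − U| = 45.9.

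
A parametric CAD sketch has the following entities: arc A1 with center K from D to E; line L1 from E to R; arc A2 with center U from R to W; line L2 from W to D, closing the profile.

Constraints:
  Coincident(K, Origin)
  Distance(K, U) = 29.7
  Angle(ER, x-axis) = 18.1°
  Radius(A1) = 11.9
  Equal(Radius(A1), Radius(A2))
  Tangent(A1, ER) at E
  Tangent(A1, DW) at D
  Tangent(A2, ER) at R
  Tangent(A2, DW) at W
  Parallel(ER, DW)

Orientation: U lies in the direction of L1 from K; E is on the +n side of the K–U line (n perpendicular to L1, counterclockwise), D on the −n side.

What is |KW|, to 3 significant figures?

32.0

The slot axis is L1's direction at 18.1°, so u = (cos 18.1°, sin 18.1°) = (0.951, 0.311) and n = (−sin 18.1°, cos 18.1°) = (-0.311, 0.951). K is at the origin and U lies 29.7 along u from K, so U = 29.7·u = (28.2, 9.23). Tangency of A1 to both parallel lines with radius 11.9 puts E and D at K ± 11.9·n: E = (-3.70, 11.3), D = (3.70, -11.3). Equal radii place R and W the same way about U: R = U + 11.9·n = (24.5, 20.5), W = U − 11.9·n = (31.9, -2.08). Then |KW| = |W − K| = 32.0.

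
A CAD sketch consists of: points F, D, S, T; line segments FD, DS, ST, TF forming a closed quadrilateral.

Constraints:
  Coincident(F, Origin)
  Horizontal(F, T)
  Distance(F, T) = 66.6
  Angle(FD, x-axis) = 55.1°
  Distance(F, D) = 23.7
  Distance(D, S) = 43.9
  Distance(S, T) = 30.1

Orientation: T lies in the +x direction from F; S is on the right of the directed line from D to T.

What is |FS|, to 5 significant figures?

43.328

F is at the origin; FT is horizontal with |FT| = 66.6 and T in +x, so T = (66.6, 0). FD runs at 55.1° with |FD| = 23.7, so D = (13.560, 19.438). S is determined by |DS| = 43.9 and |ST| = 30.1 together: it lies at the intersection of circle(D, 43.9) and circle(T, 30.1). With |DT| = 56.490, the foot of the radical line on DT is 37.284 from D and the perpendicular offset is √(43.9² − 37.284²) = 23.176. Taking the right-of-DT solution: S = (40.592, -15.152).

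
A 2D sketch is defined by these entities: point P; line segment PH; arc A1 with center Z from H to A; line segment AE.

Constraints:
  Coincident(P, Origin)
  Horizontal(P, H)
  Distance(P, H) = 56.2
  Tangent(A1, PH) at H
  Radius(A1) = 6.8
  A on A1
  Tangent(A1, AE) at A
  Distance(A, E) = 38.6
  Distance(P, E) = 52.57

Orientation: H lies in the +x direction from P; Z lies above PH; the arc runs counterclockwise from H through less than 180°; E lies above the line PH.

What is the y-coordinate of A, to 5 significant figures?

11.468

Checks: ∠(ZH, HP) = 90.00° ✓; |ZH| = 6.800 ✓; |ZA| = 6.800 ✓; ∠(ZA, AE) = 90.00° ✓; |AE| = 38.60 ✓; |PE| = 52.57 ✓.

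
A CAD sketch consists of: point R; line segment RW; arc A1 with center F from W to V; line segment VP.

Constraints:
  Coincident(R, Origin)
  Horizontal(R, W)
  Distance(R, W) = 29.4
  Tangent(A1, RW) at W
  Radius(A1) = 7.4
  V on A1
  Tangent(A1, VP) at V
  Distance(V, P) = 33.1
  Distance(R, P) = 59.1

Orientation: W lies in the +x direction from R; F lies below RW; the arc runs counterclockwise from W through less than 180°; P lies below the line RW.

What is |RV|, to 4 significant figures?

26.94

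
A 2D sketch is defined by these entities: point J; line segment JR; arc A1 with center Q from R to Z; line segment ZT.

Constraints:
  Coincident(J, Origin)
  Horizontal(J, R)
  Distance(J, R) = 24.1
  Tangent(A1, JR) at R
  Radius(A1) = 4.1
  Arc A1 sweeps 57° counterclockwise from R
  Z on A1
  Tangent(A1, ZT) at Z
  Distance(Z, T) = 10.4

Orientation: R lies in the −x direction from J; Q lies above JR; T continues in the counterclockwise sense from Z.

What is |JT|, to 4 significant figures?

18.36

J is at the origin; JR is horizontal with |JR| = 24.1 and R on the −x side, so R = (-24.10, 0.000). Since A1 is tangent to JR there, QR ⟂ JR, so Q = R + (0, 4.1) = (-24.10, 4.100). On A1, R sits at bearing -90° from Q; a 57° counterclockwise sweep puts Z at bearing -33°, so Z = Q + 4.1·(cos -33°, sin -33°) = (-20.66, 1.867). Since A1 is tangent to ZT there, QZ ⟂ ZT, so ZT runs along (−sin -33°, cos -33°); with |ZT| = 10.4, T = (-15.00, 10.59). Then |JT| = |T − J| = 18.36.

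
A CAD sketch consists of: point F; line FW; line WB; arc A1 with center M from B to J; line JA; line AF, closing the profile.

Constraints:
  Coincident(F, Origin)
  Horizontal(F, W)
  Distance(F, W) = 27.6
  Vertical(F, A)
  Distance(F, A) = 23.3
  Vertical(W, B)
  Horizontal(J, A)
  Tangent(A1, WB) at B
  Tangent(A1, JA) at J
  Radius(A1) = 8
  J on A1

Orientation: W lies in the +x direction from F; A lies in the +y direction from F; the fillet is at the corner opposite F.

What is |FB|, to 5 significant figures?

31.557

F is at the origin; F and W share the same y with |FW| = 27.6 and W on the +x side, so W = (27.600, 0.0000). FA is vertical with |FA| = 23.3 and A on the +y side, so A = (0.0000, 23.300). The virtual corner opposite F is at (27.600, 23.300). The tangent condition forces MB to be normal to WB and A1 meets JA tangentially, so MJ is at right angles to JA, with radius 8.0, so the center M sits 8.0 in from both sides at M = (19.600, 15.300). That places the tangent points at B = (27.600, 15.300) on WB and J = (19.600, 23.300) on JA. Then |FB| = |B − F| = 31.557.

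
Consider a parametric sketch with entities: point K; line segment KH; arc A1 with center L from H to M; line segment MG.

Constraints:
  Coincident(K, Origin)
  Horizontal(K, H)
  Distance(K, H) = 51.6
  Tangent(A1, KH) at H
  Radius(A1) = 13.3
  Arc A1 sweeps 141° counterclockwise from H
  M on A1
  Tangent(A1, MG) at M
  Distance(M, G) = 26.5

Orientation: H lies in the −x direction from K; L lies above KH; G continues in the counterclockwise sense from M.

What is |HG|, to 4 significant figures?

42.13

K is at the origin; KH is horizontal with |KH| = 51.6 and H on the −x side, so H = (-51.60, 0.000). The tangent condition forces LH to be normal to KH, so L = H + (0, 13.3) = (-51.60, 13.30). On A1, H sits at bearing -90° from L; a 141° counterclockwise sweep puts M at bearing 51°, so M = L + 13.3·(cos 51°, sin 51°) = (-43.23, 23.64). The tangent condition forces LM to be normal to MG, so MG runs along (−sin 51°, cos 51°); with |MG| = 26.5, G = (-63.82, 40.31). Then |HG| = |G − H| = 42.13.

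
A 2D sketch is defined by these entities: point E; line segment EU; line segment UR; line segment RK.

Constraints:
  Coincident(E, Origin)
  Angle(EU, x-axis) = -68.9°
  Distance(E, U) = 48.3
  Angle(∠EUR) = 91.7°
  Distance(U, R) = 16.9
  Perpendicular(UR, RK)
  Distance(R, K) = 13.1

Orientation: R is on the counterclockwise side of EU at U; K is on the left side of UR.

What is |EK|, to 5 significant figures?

39.669

∠EUR = 91.7°, so UR runs at -68.9° + (180° − 91.7°) = 19.400° from the x-axis; with |UR| = 16.9, R = U + 16.9·(cos 19.400°, sin 19.400°) = (33.328, -39.448). UR ⟂ RK; with |RK| = 13.1 on the left of UR, K = R + 13.1·(-0.33216, 0.94322) = (28.977, -27.092). Then |EK| = |K − E| = 39.669.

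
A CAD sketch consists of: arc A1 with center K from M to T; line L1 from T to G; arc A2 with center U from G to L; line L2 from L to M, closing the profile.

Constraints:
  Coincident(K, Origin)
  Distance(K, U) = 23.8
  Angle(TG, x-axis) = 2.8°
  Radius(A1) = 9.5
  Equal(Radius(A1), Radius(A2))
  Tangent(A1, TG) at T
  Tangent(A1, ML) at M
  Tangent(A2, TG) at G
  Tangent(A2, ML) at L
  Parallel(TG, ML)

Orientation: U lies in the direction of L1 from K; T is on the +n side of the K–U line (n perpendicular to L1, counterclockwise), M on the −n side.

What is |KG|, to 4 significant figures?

25.63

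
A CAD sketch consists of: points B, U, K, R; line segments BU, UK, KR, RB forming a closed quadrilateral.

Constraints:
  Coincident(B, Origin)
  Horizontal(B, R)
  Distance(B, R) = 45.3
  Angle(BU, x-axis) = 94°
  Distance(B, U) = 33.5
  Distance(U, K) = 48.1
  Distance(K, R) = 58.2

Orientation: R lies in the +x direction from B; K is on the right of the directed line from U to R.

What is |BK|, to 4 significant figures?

17.83

Checks: |UK| = 48.10 ✓; |KR| = 58.20 ✓.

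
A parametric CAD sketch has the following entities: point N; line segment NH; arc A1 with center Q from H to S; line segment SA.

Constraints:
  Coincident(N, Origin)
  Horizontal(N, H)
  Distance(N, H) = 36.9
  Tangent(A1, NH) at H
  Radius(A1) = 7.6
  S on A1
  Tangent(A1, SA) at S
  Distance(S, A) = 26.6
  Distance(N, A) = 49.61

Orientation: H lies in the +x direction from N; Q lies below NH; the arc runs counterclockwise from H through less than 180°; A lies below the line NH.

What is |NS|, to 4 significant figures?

30.86

Checks: ∠(QH, HN) = 90.00° ✓; |QH| = 7.600 ✓; |QS| = 7.600 ✓; ∠(QS, SA) = 90.00° ✓; |SA| = 26.60 ✓; |NA| = 49.61 ✓.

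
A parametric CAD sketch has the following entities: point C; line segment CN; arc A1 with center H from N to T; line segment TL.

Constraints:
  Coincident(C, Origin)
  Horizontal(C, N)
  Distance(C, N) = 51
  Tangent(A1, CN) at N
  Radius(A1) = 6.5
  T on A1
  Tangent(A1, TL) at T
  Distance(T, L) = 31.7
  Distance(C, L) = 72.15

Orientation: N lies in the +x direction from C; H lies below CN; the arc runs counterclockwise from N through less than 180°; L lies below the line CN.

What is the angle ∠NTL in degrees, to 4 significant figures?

119.3°

C is at the origin; CN is horizontal with |CN| = 51.0 and N on the +x side, so N = (51.00, 0.000). Since A1 is tangent to CN there, HN ⟂ CN, so H = N + (0, -6.5) = (51.00, -6.500). Since HT ⟂ TL (tangency), |HL| = √(6.5² + 31.7²) = 32.36 regardless of where T sits on A1. So L lies on both circle(C, 72.15) and circle(H, 32.36); the below-CN intersection is L = (61.98, -36.94). T is the foot of the tangent from L: T = (45.45, -9.888).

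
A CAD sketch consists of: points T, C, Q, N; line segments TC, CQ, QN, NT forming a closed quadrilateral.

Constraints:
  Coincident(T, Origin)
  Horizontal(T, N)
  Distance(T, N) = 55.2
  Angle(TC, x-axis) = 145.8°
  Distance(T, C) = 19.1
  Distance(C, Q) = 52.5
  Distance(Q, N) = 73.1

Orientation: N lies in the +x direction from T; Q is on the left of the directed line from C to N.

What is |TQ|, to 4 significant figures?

57.62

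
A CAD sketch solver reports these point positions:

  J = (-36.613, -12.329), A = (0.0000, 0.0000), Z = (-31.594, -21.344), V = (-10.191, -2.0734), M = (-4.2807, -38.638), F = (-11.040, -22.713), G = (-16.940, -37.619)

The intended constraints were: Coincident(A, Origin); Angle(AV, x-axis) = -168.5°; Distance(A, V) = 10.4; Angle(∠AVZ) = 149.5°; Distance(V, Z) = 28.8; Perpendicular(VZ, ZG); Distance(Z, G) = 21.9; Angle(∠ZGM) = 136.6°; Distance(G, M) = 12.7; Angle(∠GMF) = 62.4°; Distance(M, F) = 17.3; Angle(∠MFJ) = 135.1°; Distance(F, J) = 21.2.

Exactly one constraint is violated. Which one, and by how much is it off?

Distance(F, J) = 21.2 — off by 6.40.

A = (0.00, 0.00) ✓; AV at -168.5° ✓; |AV| = 10.40 ✓; ∠AVZ = 149.5° ✓; |VZ| = 28.80 ✓; ∠(VZ, ZG) = 90.00° ✓; |ZG| = 21.90 ✓; ∠ZGM = 136.6° ✓; |GM| = 12.70 ✓; ∠GMF = 62.40° ✓; |MF| = 17.30 ✓; ∠MFJ = 135.1° ✓; |FJ| = 27.60 ✗.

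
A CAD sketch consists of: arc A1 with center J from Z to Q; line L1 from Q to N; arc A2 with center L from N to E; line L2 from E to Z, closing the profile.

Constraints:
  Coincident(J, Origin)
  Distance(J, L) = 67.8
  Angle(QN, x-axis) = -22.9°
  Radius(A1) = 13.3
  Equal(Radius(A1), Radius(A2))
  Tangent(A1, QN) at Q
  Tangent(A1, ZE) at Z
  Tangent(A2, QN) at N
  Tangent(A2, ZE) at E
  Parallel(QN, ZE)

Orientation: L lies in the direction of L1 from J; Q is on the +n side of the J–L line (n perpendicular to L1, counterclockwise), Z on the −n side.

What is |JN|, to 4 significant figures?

69.09

The slot axis is L1's direction at -22.9°, so u = (cos -22.9°, sin -22.9°) = (0.9212, -0.3891) and n = (−sin -22.9°, cos -22.9°) = (0.3891, 0.9212). J is at the origin and L lies 67.8 along u from J, so L = 67.8·u = (62.46, -26.38). Tangency of A1 to both parallel lines with radius 13.3 puts Q and Z at J ± 13.3·n: Q = (5.175, 12.25), Z = (-5.175, -12.25). Equal radii place N and E the same way about L: N = L + 13.3·n = (67.63, -14.13), E = L − 13.3·n = (57.28, -38.63). Then |JN| = |N − J| = 69.09.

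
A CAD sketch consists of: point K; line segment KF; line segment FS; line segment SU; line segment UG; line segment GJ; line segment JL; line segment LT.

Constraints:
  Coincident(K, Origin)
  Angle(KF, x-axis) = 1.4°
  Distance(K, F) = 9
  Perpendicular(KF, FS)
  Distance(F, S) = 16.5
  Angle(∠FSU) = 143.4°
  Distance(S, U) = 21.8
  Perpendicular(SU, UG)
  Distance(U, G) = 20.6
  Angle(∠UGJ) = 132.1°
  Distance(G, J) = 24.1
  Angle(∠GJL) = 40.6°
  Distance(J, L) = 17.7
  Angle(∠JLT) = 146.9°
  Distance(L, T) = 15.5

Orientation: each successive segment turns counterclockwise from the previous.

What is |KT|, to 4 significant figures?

25.96

K is at the origin; KF runs at 1.4° with length 9.0, so F = (8.997, 0.2199). KF is perpendicular to FS, so FS runs at 91.40°; with |FS| = 16.5, S = (8.594, 16.71). ∠FSU = 143.4° gives SU at 128.0° from the x-axis; with |SU| = 21.8, U = (-4.827, 33.89). SU is perpendicular to UG, so UG runs at -142.0°; with |UG| = 20.6, G = (-21.06, 21.21). ∠UGJ = 132.1° gives GJ at -94.10° from the x-axis; with |GJ| = 24.1, J = (-22.78, -2.827). ∠GJL = 40.6° gives JL at 45.30° from the x-axis; with |JL| = 17.7, L = (-10.33, 9.754). ∠JLT = 146.9° gives LT at 78.40° from the x-axis; with |LT| = 15.5, T = (-7.217, 24.94). Then |KT| = |T − K| = 25.96.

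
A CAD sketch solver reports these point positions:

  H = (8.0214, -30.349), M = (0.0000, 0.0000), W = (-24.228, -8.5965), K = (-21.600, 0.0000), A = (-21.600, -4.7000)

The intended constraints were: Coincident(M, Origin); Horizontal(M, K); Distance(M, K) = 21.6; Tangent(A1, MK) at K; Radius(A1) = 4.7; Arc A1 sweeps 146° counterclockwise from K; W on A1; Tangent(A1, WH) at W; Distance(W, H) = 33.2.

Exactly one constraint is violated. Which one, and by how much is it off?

Distance(W, H) = 33.2 — off by 5.70.

M = (0.00, 0.00) ✓; M.y = 0.00, K.y = 0.00 ✓; |MK| = 21.60 ✓; ∠(AK, KM) = 90.00° ✓; |AK| = 4.700 ✓; bearing(A→W) − bearing(A→K) = 146.0° ✓; |AW| = 4.700 ✓; ∠(AW, WH) = 90.00° ✓; |WH| = 38.90 ✗.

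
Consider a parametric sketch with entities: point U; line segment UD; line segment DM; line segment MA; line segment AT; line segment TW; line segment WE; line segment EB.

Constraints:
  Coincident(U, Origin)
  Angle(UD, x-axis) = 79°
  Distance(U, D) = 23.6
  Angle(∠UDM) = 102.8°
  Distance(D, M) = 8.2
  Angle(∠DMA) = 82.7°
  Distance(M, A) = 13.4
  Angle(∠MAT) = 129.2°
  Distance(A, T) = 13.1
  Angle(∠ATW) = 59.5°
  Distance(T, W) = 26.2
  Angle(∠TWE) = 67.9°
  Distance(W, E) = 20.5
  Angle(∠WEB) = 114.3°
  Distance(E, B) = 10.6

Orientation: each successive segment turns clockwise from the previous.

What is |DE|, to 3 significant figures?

14.0

U is at the origin; UD runs at 79.0° with length 23.6, so D = (4.50, 23.2). ∠UDM = 102.8° gives DM at 1.80° from the x-axis; with |DM| = 8.2, M = (12.7, 23.4). ∠DMA = 82.7° gives MA at -95.5° from the x-axis; with |MA| = 13.4, A = (11.4, 10.1). ∠MAT = 129.2° gives AT at -146° from the x-axis; with |AT| = 13.1, T = (0.516, 2.82). ∠ATW = 59.5° gives TW at 93.2° from the x-axis; with |TW| = 26.2, W = (-0.946, 29.0). ∠TWE = 67.9° gives WE at -18.9° from the x-axis; with |WE| = 20.5, E = (18.4, 22.3). Then |DE| = |E − D| = 14.0.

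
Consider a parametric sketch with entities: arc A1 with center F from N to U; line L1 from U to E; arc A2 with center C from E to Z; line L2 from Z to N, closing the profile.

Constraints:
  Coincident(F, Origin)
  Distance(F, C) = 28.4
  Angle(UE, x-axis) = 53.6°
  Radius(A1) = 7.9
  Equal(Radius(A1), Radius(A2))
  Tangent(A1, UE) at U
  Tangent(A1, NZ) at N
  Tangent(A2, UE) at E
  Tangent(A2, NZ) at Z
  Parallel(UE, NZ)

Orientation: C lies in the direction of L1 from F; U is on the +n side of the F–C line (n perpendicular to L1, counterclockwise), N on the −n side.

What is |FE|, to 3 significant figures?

29.5

Tangency of A1 to both parallel lines with radius 7.9 puts U and N at F ± 7.9·n: U = (-6.36, 4.69), N = (6.36, -4.69). Equal radii place E and Z the same way about C: E = C + 7.9·n = (10.5, 27.5), Z = C − 7.9·n = (23.2, 18.2). Then |FE| = |E − F| = 29.5.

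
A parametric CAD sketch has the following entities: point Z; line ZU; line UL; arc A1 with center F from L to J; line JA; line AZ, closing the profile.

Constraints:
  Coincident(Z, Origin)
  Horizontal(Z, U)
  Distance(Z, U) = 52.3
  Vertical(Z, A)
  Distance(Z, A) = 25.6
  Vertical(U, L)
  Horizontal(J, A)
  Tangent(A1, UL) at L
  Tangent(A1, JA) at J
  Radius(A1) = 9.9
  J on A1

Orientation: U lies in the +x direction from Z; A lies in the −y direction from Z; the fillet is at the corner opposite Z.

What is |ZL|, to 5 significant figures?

54.606

The virtual corner opposite Z is at (52.300, -25.600). A1 meets UL tangentially, so FL is at right angles to UL and the tangent condition forces FJ to be normal to JA, with radius 9.9, so the center F sits 9.9 in from both sides at F = (42.400, -15.700). That places the tangent points at L = (52.300, -15.700) on UL and J = (42.400, -25.600) on JA. Then |ZL| = |L − Z| = 54.606.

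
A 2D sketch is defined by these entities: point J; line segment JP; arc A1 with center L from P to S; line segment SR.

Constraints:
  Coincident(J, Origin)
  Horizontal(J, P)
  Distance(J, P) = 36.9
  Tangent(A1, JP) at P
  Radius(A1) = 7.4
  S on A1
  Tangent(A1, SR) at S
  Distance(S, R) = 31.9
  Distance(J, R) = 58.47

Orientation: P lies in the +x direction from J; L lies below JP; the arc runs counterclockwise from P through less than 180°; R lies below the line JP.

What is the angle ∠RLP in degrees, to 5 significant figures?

169.17°

Checks: |LP| = 7.400 ✓; |LS| = 7.400 ✓; ∠(LS, SR) = 90.00° ✓; |SR| = 31.90 ✓; |JR| = 58.47 ✓.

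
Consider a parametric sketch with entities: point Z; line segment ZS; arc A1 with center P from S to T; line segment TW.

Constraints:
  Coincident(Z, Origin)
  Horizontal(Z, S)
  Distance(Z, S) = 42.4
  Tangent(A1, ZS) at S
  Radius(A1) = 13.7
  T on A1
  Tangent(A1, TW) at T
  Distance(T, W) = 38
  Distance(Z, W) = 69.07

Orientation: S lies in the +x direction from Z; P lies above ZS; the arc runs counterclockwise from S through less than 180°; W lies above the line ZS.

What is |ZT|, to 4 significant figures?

58.26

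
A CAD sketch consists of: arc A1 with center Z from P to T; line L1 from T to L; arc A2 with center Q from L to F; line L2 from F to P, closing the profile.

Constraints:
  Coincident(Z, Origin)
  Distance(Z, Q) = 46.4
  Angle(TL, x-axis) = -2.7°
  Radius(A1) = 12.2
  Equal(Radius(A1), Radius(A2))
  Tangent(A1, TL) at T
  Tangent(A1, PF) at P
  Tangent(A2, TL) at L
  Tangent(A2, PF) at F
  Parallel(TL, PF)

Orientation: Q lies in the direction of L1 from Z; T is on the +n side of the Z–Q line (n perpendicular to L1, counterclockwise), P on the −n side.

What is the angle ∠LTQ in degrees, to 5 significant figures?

14.731°

Tangency of A1 to both parallel lines with radius 12.2 puts T and P at Z ± 12.2·n: T = (0.57470, 12.186), P = (-0.57470, -12.186). Equal radii place L and F the same way about Q: L = Q + 12.2·n = (46.923, 10.001), F = Q − 12.2·n = (45.774, -14.372). Then cos ∠LTQ = TL·TQ / (|TL||TQ|), giving 14.731°.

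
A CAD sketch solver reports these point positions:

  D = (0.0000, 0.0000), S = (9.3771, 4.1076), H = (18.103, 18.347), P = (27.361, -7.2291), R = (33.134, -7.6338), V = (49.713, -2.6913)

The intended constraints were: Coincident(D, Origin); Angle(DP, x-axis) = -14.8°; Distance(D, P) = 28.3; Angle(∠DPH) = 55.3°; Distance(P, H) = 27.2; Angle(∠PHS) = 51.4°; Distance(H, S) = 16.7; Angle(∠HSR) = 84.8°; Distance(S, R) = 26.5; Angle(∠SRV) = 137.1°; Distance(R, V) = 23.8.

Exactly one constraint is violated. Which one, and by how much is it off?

Distance(R, V) = 23.8 — off by 6.50.

D = (0.00, 0.00) ✓; DP at -14.80° ✓; |DP| = 28.30 ✓; ∠DPH = 55.30° ✓; |PH| = 27.20 ✓; ∠PHS = 51.40° ✓; |HS| = 16.70 ✓; ∠HSR = 84.80° ✓; |SR| = 26.50 ✓; ∠SRV = 137.1° ✓; |RV| = 17.30 ✗.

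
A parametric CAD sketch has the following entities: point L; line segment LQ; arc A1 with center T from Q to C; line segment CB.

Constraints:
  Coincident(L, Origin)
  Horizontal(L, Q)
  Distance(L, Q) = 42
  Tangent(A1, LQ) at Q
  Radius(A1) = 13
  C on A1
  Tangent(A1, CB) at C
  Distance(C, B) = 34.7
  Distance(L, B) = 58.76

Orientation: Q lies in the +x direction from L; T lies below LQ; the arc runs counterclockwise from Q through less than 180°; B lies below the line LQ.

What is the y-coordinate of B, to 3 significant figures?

-48.9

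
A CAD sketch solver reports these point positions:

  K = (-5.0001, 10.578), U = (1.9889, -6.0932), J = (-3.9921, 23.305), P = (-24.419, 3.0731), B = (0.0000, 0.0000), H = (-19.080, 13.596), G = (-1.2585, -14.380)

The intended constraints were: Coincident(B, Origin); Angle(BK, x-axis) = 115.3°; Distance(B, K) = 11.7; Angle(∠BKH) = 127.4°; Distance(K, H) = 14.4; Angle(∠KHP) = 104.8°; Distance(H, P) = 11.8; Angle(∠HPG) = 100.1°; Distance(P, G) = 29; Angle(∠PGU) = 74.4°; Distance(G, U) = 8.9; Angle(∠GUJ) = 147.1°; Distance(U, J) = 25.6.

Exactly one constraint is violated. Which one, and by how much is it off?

Distance(U, J) = 25.6 — off by 4.40.

B = (0.00, 0.00) ✓; BK at 115.3° ✓; |BK| = 11.70 ✓; ∠BKH = 127.4° ✓; |KH| = 14.40 ✓; ∠KHP = 104.8° ✓; |HP| = 11.80 ✓; ∠HPG = 100.1° ✓; |PG| = 29.00 ✓; ∠PGU = 74.40° ✓; |GU| = 8.900 ✓; ∠GUJ = 147.1° ✓; |UJ| = 30.00 ✗.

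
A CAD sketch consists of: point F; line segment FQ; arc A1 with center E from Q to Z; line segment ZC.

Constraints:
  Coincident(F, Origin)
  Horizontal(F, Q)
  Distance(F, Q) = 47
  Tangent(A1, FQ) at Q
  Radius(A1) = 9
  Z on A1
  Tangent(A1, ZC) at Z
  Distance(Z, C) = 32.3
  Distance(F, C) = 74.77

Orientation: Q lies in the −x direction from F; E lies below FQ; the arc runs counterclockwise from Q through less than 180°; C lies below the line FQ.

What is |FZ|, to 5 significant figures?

56.014

F is at the origin; FQ is horizontal with |FQ| = 47.0 and Q on the −x side, so Q = (-47.000, 0.0000). Tangency of A1 to FQ means the radius EQ is perpendicular to FQ, so E = Q + (0, -9) = (-47.000, -9.0000). Since EZ ⟂ ZC (tangency), |EC| = √(9.0² + 32.3²) = 33.530 regardless of where Z sits on A1. So C lies on both circle(F, 74.77) and circle(E, 33.530); the below-FQ intersection is C = (-64.698, -37.479). Z is the foot of the tangent from C: Z = (-55.639, -6.4757).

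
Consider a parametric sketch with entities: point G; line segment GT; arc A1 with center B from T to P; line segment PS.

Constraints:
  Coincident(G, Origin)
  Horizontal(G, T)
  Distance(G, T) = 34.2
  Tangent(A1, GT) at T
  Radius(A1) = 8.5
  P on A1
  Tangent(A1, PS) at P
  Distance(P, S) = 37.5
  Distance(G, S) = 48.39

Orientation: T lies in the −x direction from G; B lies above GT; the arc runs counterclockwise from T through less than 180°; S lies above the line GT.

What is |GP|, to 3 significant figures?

26.8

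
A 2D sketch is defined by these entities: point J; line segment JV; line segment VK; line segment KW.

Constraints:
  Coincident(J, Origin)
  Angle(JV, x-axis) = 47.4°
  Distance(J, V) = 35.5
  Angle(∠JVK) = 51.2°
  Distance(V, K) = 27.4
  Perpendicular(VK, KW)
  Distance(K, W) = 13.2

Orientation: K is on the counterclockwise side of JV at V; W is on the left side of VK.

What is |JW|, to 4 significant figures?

15.36

J is at the origin; JV runs at 47.4° with length 35.5, so V = 35.5·(cos 47.4°, sin 47.4°) = (24.03, 26.13). ∠JVK = 51.2°, so VK runs at 47.4° + (180° − 51.2°) = 176.2° from the x-axis; with |VK| = 27.4, K = V + 27.4·(cos 176.2°, sin 176.2°) = (-3.311, 27.95). VK is perpendicular to KW; with |KW| = 13.2 on the left of VK, W = K + 13.2·(-0.06627, -0.9978) = (-4.185, 14.78). Then |JW| = |W − J| = 15.36.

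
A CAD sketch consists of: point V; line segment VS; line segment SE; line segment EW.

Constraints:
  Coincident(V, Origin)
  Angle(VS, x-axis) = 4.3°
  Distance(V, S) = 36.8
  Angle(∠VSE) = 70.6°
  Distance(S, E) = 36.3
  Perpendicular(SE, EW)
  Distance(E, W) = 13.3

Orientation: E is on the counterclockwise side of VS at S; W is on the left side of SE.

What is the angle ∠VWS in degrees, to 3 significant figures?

61.8°

V is at the origin; VS runs at 4.3° with length 36.8, so S = 36.8·(cos 4.3°, sin 4.3°) = (36.7, 2.76). ∠VSE = 70.6°, so SE runs at 4.3° + (180° − 70.6°) = 114° from the x-axis; with |SE| = 36.3, E = S + 36.3·(cos 114°, sin 114°) = (22.1, 36.0). SE ⟂ EW; with |EW| = 13.3 on the left of SE, W = E + 13.3·(-0.916, -0.402) = (9.93, 30.7). Then cos ∠VWS = WV·WS / (|WV||WS|), giving 61.8°.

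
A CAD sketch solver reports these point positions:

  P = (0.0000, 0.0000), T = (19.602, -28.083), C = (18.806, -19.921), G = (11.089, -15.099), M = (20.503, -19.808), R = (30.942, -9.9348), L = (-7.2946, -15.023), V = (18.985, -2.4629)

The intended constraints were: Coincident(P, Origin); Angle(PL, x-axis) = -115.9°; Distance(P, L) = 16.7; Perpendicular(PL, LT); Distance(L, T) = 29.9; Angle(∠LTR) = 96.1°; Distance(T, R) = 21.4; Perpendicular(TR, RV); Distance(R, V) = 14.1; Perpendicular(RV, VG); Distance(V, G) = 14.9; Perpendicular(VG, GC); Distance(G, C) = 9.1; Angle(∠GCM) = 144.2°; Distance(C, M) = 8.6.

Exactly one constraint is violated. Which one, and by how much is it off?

Distance(C, M) = 8.6 — off by 6.90.

P = (0.00, 0.00) ✓; PL at -115.9° ✓; |PL| = 16.70 ✓; ∠(PL, LT) = 90.00° ✓; |LT| = 29.90 ✓; ∠LTR = 96.10° ✓; |TR| = 21.40 ✓; ∠(TR, RV) = 90.00° ✓; |RV| = 14.10 ✓; ∠(RV, VG) = 90.00° ✓; |VG| = 14.90 ✓; ∠(VG, GC) = 90.00° ✓; |GC| = 9.100 ✓; ∠GCM = 144.2° ✓; |CM| = 1.701 ✗.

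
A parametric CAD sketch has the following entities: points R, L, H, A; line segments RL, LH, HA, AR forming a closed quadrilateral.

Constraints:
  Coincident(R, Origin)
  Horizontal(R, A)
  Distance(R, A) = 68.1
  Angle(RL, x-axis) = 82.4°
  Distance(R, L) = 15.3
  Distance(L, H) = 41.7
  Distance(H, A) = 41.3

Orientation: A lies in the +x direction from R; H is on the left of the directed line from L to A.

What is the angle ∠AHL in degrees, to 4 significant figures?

109.5°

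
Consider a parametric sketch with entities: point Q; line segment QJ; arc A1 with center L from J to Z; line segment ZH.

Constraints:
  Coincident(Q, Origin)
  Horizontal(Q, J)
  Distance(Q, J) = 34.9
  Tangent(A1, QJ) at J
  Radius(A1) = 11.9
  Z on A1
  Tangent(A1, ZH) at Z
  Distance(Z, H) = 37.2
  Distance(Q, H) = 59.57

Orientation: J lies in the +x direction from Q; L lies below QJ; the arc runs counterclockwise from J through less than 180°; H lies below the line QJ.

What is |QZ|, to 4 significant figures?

27.38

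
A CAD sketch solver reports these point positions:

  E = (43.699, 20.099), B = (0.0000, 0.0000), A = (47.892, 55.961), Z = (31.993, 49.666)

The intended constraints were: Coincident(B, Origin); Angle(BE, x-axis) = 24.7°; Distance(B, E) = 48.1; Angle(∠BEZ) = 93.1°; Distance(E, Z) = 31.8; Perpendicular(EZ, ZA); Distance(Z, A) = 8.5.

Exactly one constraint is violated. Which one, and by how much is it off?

Distance(Z, A) = 8.5 — off by 8.60.

B = (0.00, 0.00) ✓; BE at 24.70° ✓; |BE| = 48.10 ✓; ∠BEZ = 93.10° ✓; |EZ| = 31.80 ✓; ∠(EZ, ZA) = 90.00° ✓; |ZA| = 17.10 ✗.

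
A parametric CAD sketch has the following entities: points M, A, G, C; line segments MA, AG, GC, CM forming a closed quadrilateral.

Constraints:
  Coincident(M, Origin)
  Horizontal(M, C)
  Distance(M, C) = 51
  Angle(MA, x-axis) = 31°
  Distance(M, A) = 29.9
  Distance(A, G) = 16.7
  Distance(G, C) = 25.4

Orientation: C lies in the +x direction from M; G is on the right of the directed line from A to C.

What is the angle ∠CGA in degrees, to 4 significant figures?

87.08°

M is at the origin; M and C share the same y with |MC| = 51.0 and C in +x, so C = (51.0, 0). MA runs at 31.0° with |MA| = 29.9, so A = (25.63, 15.40). G is determined by |AG| = 16.7 and |GC| = 25.4 together: it lies at the intersection of circle(A, 16.7) and circle(C, 25.4). With |AC| = 29.68, the foot of the radical line on AC is 8.669 from A and the perpendicular offset is √(16.7² − 8.669²) = 14.27. Taking the right-of-AC solution: G = (25.63, -1.300).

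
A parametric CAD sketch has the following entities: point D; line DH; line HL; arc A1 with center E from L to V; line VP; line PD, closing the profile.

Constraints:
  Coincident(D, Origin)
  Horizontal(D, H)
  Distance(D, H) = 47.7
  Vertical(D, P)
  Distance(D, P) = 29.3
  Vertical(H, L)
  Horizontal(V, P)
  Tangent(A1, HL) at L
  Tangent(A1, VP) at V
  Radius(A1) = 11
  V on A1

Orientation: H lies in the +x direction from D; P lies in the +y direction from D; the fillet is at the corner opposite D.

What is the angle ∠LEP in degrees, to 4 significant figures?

163.3°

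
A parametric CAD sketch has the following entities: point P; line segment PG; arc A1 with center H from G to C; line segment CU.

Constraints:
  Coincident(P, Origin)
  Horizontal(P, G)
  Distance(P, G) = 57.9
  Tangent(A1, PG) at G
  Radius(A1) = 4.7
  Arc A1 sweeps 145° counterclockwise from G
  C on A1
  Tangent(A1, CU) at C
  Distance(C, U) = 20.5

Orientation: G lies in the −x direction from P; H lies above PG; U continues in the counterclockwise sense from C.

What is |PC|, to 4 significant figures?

55.86

P is at the origin; P and G share the same y with |PG| = 57.9 and G on the −x side, so G = (-57.90, 0.000). The tangent condition forces HG to be normal to PG, so H = G + (0, 4.7) = (-57.90, 4.700). On A1, G sits at bearing -90° from H; a 145° counterclockwise sweep puts C at bearing 55°, so C = H + 4.7·(cos 55°, sin 55°) = (-55.20, 8.550). Then |PC| = |C − P| = 55.86.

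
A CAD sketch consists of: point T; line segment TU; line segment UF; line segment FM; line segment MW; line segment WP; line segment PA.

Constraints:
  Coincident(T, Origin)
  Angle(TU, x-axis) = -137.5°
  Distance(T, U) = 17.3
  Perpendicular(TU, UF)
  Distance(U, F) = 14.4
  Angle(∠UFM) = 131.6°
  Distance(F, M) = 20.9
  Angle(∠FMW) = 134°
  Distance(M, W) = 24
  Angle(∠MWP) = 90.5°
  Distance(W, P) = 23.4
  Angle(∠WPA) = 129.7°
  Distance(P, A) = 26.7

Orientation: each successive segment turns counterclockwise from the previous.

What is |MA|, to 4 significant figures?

40.81

T is at the origin; TU runs at -137.5° with length 17.3, so U = (-12.75, -11.69). TU is perpendicular to UF, so UF runs at -47.50°; with |UF| = 14.4, F = (-3.026, -22.30). ∠UFM = 131.6° gives FM at 0.9000° from the x-axis; with |FM| = 20.9, M = (17.87, -21.98). ∠FMW = 134.0° gives MW at 46.90° from the x-axis; with |MW| = 24.0, W = (34.27, -4.452). ∠MWP = 90.5° gives WP at 136.4° from the x-axis; with |WP| = 23.4, P = (17.32, 11.68). ∠WPA = 129.7° gives PA at -173.3° from the x-axis; with |PA| = 26.7, A = (-9.194, 8.570). Then |MA| = |A − M| = 40.81.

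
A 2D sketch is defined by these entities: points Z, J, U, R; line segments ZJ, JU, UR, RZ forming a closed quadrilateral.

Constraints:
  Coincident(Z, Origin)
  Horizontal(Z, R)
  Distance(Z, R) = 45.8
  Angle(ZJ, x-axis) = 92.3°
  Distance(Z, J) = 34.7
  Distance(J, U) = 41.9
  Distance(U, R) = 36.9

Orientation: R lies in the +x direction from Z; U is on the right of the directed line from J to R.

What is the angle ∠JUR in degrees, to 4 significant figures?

95.79°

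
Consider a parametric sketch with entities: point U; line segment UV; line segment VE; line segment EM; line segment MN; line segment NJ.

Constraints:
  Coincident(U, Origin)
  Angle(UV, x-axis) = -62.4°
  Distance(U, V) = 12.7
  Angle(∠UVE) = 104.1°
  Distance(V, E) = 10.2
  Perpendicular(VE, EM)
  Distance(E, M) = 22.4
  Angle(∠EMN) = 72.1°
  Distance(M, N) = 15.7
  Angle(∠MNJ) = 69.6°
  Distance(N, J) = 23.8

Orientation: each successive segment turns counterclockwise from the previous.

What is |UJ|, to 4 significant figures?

18.76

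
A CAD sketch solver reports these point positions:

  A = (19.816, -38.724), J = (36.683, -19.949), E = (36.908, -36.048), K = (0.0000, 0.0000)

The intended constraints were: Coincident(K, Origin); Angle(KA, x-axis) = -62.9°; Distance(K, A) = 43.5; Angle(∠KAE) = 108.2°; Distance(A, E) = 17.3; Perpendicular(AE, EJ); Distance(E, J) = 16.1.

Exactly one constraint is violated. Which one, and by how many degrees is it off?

Perpendicular(AE, EJ) — off by 8.10°.

K = (0.00, 0.00) ✓; KA at -62.90° ✓; |KA| = 43.50 ✓; ∠KAE = 108.2° ✓; |AE| = 17.30 ✓; ∠(AE, EJ) = 81.90° ✗; |EJ| = 16.10 ✓.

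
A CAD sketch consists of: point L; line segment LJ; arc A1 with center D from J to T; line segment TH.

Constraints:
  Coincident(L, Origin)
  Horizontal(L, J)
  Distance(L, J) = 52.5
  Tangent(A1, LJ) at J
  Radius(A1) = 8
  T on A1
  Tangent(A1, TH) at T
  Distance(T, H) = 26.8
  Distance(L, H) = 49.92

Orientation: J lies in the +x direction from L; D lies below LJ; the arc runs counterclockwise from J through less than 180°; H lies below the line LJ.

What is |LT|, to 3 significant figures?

45.1

L is at the origin; L and J share the same y with |LJ| = 52.5 and J on the +x side, so J = (52.5, 0.00). Tangency of A1 to LJ means the radius DJ is perpendicular to LJ, so D = J + (0, -8) = (52.5, -8.00). Since DT ⟂ TH (tangency), |DH| = √(8.0² + 26.8²) = 28.0 regardless of where T sits on A1. So H lies on both circle(L, 49.92) and circle(D, 28.0); the below-LJ intersection is H = (38.3, -32.1). T is the foot of the tangent from H: T = (44.7, -6.07).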